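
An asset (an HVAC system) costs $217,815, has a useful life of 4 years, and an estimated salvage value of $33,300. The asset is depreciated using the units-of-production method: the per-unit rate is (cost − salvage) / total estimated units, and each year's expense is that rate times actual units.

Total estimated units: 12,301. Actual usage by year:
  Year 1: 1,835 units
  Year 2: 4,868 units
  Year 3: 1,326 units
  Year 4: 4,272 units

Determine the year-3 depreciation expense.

$19,890

Depreciable base = $217,815 − $33,300 = $184,515.
Rate = $184,515 / 12,301 units = $15 per unit.
Year 1: 1,835 × $15 = $27,525. Book value $190,290.
Year 2: 4,868 × $15 = $73,020. Book value $117,270.
Year 3: 1,326 × $15 = $19,890. Book value $97,380.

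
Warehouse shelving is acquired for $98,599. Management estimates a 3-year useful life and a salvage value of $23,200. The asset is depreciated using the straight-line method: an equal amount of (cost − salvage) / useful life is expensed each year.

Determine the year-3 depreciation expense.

$25,133

Depreciable base = $98,599 − $23,200 = $75,399.
Annual expense = $75,399 / 3 = $25,133.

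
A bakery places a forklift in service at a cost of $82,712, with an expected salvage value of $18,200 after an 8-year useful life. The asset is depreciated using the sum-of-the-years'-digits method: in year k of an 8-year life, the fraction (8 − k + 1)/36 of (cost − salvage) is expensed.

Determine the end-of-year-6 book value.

$23,576

Depreciable base = $82,712 − $18,200 = $64,512.
Sum of the years' digits = 8+7+6+5+4+3+2+1 = 36.
Year 1: $64,512 × 8/36 = $14,336. Book value $68,376.
Year 2: $64,512 × 7/36 = $12,544. Book value $55,832.
Year 3: $64,512 × 6/36 = $10,752. Book value $45,080.
Year 4: $64,512 × 5/36 = $8,960. Book value $36,120.
Year 5: $64,512 × 4/36 = $7,168. Book value $28,952.
Year 6: $64,512 × 3/36 = $5,376. Book value $23,576.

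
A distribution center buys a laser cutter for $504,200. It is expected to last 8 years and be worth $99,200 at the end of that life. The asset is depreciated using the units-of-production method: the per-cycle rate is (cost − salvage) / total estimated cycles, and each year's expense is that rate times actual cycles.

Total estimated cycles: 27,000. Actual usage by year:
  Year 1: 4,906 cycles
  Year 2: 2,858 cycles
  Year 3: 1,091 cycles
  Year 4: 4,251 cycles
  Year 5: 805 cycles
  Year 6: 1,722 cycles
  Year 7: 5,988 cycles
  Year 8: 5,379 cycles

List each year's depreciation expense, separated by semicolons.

$73,590; $42,870; $16,365; $63,765; $12,075; $25,830; $89,820; $80,685

Depreciable base = $504,200 − $99,200 = $405,000.
Rate = $405,000 / 27,000 cycles = $15 per cycle.
Year 1: 4,906 × $15 = $73,590. Book value $430,610.
Year 2: 2,858 × $15 = $42,870. Book value $387,740.
Year 3: 1,091 × $15 = $16,365. Book value $371,375.
Year 4: 4,251 × $15 = $63,765. Book value $307,610.
Year 5: 805 × $15 = $12,075. Book value $295,535.
Year 6: 1,722 × $15 = $25,830. Book value $269,705.
Year 7: 5,988 × $15 = $89,820. Book value $179,885.
Year 8: 5,379 × $15 = $80,685. Book value $99,200.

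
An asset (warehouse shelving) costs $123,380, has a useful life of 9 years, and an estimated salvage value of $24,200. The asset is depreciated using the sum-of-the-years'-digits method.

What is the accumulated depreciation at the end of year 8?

$96,976

Depreciable base = $123,380 − $24,200 = $99,180.
Sum of the years' digits = 9+8+7+6+5+4+3+2+1 = 45.
Year 1: $99,180 × 9/45 = $19,836. Book value $103,544.
Year 2: $99,180 × 8/45 = $17,632. Book value $85,912.
Year 3: $99,180 × 7/45 = $15,428. Book value $70,484.
Year 4: $99,180 × 6/45 = $13,224. Book value $57,260.
Year 5: $99,180 × 5/45 = $11,020. Book value $46,240.
Year 6: $99,180 × 4/45 = $8,816. Book value $37,424.
Year 7: $99,180 × 3/45 = $6,612. Book value $30,812.
Year 8: $99,180 × 2/45 = $4,408. Book value $26,404.
Accumulated through year 8 = $123,380 − $26,404 = $96,976.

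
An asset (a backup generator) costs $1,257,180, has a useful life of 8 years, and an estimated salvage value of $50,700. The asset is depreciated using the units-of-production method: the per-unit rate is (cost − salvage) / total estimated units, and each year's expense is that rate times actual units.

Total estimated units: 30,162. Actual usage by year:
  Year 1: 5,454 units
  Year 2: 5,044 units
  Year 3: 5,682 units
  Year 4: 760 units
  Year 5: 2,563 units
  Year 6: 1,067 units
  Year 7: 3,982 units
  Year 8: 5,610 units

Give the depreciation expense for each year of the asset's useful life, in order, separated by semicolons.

Depreciable base = $1,257,180 − $50,700 = $1,206,480.
Rate = $1,206,480 / 30,162 units = $40 per unit.
Year 1: 5,454 × $40 = $218,160. Book value $1,039,020.
Year 2: 5,044 × $40 = $201,760. Book value $837,260.
Year 3: 5,682 × $40 = $227,280. Book value $609,980.
Year 4: 760 × $40 = $30,400. Book value $579,580.
Year 5: 2,563 × $40 = $102,520. Book value $477,060.
Year 6: 1,067 × $40 = $42,680. Book value $434,380.
Year 7: 3,982 × $40 = $159,280. Book value $275,100.
Year 8: 5,610 × $40 = $224,400. Book value $50,700.

$218,160; $201,760; $227,280; $30,400; $102,520; $42,680; $159,280; $224,400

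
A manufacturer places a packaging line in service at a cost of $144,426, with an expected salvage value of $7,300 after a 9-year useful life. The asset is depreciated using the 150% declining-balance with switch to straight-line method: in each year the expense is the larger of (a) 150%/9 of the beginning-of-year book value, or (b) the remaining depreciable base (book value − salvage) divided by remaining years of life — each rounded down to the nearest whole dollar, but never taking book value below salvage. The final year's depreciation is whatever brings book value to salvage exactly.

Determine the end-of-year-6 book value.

Depreciable base = $144,426 − $7,300 = $137,126.
Year 1: DB = ⌊$144,426 × 150%/9⌋ = $24,071; SL = ⌊$137,126/9⌋ = $15,236 → take DB $24,071. Book value $120,355.
Year 2: DB = ⌊$120,355 × 150%/9⌋ = $20,059; SL = ⌊$113,055/8⌋ = $14,131 → take DB $20,059. Book value $100,296.
Year 3: DB = ⌊$100,296 × 150%/9⌋ = $16,716; SL = ⌊$92,996/7⌋ = $13,285 → take DB $16,716. Book value $83,580.
Year 4: DB = ⌊$83,580 × 150%/9⌋ = $13,930; SL = ⌊$76,280/6⌋ = $12,713 → take DB $13,930. Book value $69,650.
Year 5: DB = ⌊$69,650 × 150%/9⌋ = $11,608; SL = ⌊$62,350/5⌋ = $12,470 → take SL $12,470. Book value $57,180.
Year 6: DB = ⌊$57,180 × 150%/9⌋ = $9,530; SL = ⌊$49,880/4⌋ = $12,470 → take SL $12,470. Book value $44,710.

$44,710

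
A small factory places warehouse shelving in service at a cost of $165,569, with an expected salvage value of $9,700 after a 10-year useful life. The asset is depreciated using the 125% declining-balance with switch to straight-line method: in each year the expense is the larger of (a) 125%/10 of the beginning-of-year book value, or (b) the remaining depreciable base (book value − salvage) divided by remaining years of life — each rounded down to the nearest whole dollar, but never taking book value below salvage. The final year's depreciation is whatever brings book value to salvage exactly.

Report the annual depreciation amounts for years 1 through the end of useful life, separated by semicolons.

Depreciable base = $165,569 − $9,700 = $155,869.
Year 1: DB = ⌊$165,569 × 125%/10⌋ = $20,696; SL = ⌊$155,869/10⌋ = $15,586 → take DB $20,696. Book value $144,873.
Year 2: DB = ⌊$144,873 × 125%/10⌋ = $18,109; SL = ⌊$135,173/9⌋ = $15,019 → take DB $18,109. Book value $126,764.
Year 3: DB = ⌊$126,764 × 125%/10⌋ = $15,845; SL = ⌊$117,064/8⌋ = $14,633 → take DB $15,845. Book value $110,919.
Year 4: DB = ⌊$110,919 × 125%/10⌋ = $13,864; SL = ⌊$101,219/7⌋ = $14,459 → take SL $14,459. Book value $96,460.
Year 5: DB = ⌊$96,460 × 125%/10⌋ = $12,057; SL = ⌊$86,760/6⌋ = $14,460 → take SL $14,460. Book value $82,000.
Year 6: DB = ⌊$82,000 × 125%/10⌋ = $10,250; SL = ⌊$72,300/5⌋ = $14,460 → take SL $14,460. Book value $67,540.
Year 7: DB = ⌊$67,540 × 125%/10⌋ = $8,442; SL = ⌊$57,840/4⌋ = $14,460 → take SL $14,460. Book value $53,080.
Year 8: DB = ⌊$53,080 × 125%/10⌋ = $6,635; SL = ⌊$43,380/3⌋ = $14,460 → take SL $14,460. Book value $38,620.
Year 9: DB = ⌊$38,620 × 125%/10⌋ = $4,827; SL = ⌊$28,920/2⌋ = $14,460 → take SL $14,460. Book value $24,160.
Year 10 (final): $24,160 − $9,700 = $14,460. Book value $9,700.

$20,696; $18,109; $15,845; $14,459; $14,460; $14,460; $14,460; $14,460; $14,460; $14,460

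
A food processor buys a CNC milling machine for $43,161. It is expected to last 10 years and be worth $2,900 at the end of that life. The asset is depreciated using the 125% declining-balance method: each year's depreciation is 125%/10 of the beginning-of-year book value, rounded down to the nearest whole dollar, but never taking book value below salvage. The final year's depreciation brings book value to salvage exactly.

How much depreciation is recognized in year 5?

$3,162

Depreciable base = $43,161 − $2,900 = $40,261.
Year 1: ⌊$43,161 × 125%/10⌋ = $5,395. Book value $37,766.
Year 2: ⌊$37,766 × 125%/10⌋ = $4,720. Book value $33,046.
Year 3: ⌊$33,046 × 125%/10⌋ = $4,130. Book value $28,916.
Year 4: ⌊$28,916 × 125%/10⌋ = $3,614. Book value $25,302.
Year 5: ⌊$25,302 × 125%/10⌋ = $3,162. Book value $22,140.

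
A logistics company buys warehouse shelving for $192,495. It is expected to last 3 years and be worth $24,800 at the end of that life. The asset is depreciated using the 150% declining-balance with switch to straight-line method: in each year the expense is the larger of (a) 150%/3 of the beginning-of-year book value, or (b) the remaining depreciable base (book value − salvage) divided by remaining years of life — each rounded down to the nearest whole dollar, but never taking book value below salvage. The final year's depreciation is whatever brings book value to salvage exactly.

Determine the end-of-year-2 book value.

Depreciable base = $192,495 − $24,800 = $167,695.
Year 1: DB = ⌊$192,495 × 150%/3⌋ = $96,247; SL = ⌊$167,695/3⌋ = $55,898 → take DB $96,247. Book value $96,248.
Year 2: DB = ⌊$96,248 × 150%/3⌋ = $48,124; SL = ⌊$71,448/2⌋ = $35,724 → take DB $48,124. Book value $48,124.

$48,124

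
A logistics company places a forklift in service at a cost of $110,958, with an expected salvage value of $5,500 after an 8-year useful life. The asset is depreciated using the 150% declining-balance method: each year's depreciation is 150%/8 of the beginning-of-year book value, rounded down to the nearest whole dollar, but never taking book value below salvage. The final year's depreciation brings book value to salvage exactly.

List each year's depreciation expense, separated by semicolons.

Depreciable base = $110,958 − $5,500 = $105,458.
Year 1: ⌊$110,958 × 150%/8⌋ = $20,804. Book value $90,154.
Year 2: ⌊$90,154 × 150%/8⌋ = $16,903. Book value $73,251.
Year 3: ⌊$73,251 × 150%/8⌋ = $13,734. Book value $59,517.
Year 4: ⌊$59,517 × 150%/8⌋ = $11,159. Book value $48,358.
Year 5: ⌊$48,358 × 150%/8⌋ = $9,067. Book value $39,291.
Year 6: ⌊$39,291 × 150%/8⌋ = $7,367. Book value $31,924.
Year 7: ⌊$31,924 × 150%/8⌋ = $5,985. Book value $25,939.
Year 8 (final): $25,939 − $5,500 = $20,439. Book value $5,500.

$20,804; $16,903; $13,734; $11,159; $9,067; $7,367; $5,985; $20,439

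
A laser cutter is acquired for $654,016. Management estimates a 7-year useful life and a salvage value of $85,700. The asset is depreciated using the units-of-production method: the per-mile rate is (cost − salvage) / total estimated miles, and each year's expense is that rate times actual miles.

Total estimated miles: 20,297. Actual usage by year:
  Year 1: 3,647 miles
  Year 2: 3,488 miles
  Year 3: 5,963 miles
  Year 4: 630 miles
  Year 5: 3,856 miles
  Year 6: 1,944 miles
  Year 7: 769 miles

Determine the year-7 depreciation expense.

$21,532

Depreciable base = $654,016 − $85,700 = $568,316.
Rate = $568,316 / 20,297 miles = $28 per mile.
Year 1: 3,647 × $28 = $102,116. Book value $551,900.
Year 2: 3,488 × $28 = $97,664. Book value $454,236.
Year 3: 5,963 × $28 = $166,964. Book value $287,272.
Year 4: 630 × $28 = $17,640. Book value $269,632.
Year 5: 3,856 × $28 = $107,968. Book value $161,664.
Year 6: 1,944 × $28 = $54,432. Book value $107,232.
Year 7: 769 × $28 = $21,532. Book value $85,700.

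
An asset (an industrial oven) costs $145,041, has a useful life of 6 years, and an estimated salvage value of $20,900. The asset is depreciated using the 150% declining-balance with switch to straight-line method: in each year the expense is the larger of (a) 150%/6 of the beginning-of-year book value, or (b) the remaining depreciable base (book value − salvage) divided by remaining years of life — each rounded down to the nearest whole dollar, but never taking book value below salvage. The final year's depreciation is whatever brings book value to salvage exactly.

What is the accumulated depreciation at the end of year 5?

$111,644

Depreciable base = $145,041 − $20,900 = $124,141.
Year 1: DB = ⌊$145,041 × 150%/6⌋ = $36,260; SL = ⌊$124,141/6⌋ = $20,690 → take DB $36,260. Book value $108,781.
Year 2: DB = ⌊$108,781 × 150%/6⌋ = $27,195; SL = ⌊$87,881/5⌋ = $17,576 → take DB $27,195. Book value $81,586.
Year 3: DB = ⌊$81,586 × 150%/6⌋ = $20,396; SL = ⌊$60,686/4⌋ = $15,171 → take DB $20,396. Book value $61,190.
Year 4: DB = ⌊$61,190 × 150%/6⌋ = $15,297; SL = ⌊$40,290/3⌋ = $13,430 → take DB $15,297. Book value $45,893.
Year 5: DB = ⌊$45,893 × 150%/6⌋ = $11,473; SL = ⌊$24,993/2⌋ = $12,496 → take SL $12,496. Book value $33,397.
Accumulated through year 5 = $145,041 − $33,397 = $111,644.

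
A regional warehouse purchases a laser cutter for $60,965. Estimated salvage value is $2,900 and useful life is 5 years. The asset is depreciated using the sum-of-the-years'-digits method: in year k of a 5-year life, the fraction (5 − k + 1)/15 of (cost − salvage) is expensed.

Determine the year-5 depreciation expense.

$3,871

Depreciable base = $60,965 − $2,900 = $58,065.
Sum of the years' digits = 5+4+3+2+1 = 15.
Year 1: $58,065 × 5/15 = $19,355. Book value $41,610.
Year 2: $58,065 × 4/15 = $15,484. Book value $26,126.
Year 3: $58,065 × 3/15 = $11,613. Book value $14,513.
Year 4: $58,065 × 2/15 = $7,742. Book value $6,771.
Year 5: $58,065 × 1/15 = $3,871. Book value $2,900.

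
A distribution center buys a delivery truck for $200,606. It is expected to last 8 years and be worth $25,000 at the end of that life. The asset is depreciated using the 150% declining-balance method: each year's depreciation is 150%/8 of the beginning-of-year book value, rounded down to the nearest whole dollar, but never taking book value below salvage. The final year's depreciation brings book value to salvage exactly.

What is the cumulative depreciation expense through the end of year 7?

$153,711

Depreciable base = $200,606 − $25,000 = $175,606.
Year 1: ⌊$200,606 × 150%/8⌋ = $37,613. Book value $162,993.
Year 2: ⌊$162,993 × 150%/8⌋ = $30,561. Book value $132,432.
Year 3: ⌊$132,432 × 150%/8⌋ = $24,831. Book value $107,601.
Year 4: ⌊$107,601 × 150%/8⌋ = $20,175. Book value $87,426.
Year 5: ⌊$87,426 × 150%/8⌋ = $16,392. Book value $71,034.
Year 6: ⌊$71,034 × 150%/8⌋ = $13,318. Book value $57,716.
Year 7: ⌊$57,716 × 150%/8⌋ = $10,821. Book value $46,895.
Accumulated through year 7 = $200,606 − $46,895 = $153,711.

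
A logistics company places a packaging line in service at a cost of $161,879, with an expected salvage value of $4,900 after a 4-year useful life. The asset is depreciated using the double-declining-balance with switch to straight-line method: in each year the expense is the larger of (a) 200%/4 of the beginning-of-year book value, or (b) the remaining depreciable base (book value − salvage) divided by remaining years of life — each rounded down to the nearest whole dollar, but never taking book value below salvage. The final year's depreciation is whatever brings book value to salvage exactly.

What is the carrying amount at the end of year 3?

$20,235

Depreciable base = $161,879 − $4,900 = $156,979.
Year 1: DB = ⌊$161,879 × 200%/4⌋ = $80,939; SL = ⌊$156,979/4⌋ = $39,244 → take DB $80,939. Book value $80,940.
Year 2: DB = ⌊$80,940 × 200%/4⌋ = $40,470; SL = ⌊$76,040/3⌋ = $25,346 → take DB $40,470. Book value $40,470.
Year 3: DB = ⌊$40,470 × 200%/4⌋ = $20,235; SL = ⌊$35,570/2⌋ = $17,785 → take DB $20,235. Book value $20,235.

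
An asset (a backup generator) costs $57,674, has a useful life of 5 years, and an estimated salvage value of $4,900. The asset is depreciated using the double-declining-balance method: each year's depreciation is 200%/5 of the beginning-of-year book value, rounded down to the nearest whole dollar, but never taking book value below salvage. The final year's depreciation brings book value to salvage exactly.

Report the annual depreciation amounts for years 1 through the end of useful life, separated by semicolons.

$23,069; $13,842; $8,305; $4,983; $2,575

Depreciable base = $57,674 − $4,900 = $52,774.
Year 1: ⌊$57,674 × 200%/5⌋ = $23,069. Book value $34,605.
Year 2: ⌊$34,605 × 200%/5⌋ = $13,842. Book value $20,763.
Year 3: ⌊$20,763 × 200%/5⌋ = $8,305. Book value $12,458.
Year 4: ⌊$12,458 × 200%/5⌋ = $4,983. Book value $7,475.
Year 5 (final): $7,475 − $4,900 = $2,575. Book value $4,900.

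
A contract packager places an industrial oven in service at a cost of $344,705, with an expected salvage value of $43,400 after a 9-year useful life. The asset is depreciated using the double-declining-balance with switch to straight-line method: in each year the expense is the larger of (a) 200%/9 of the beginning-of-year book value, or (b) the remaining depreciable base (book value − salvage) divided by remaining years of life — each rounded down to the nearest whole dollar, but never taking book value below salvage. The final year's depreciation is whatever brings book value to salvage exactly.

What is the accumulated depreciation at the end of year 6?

$268,394

Depreciable base = $344,705 − $43,400 = $301,305.
Year 1: DB = ⌊$344,705 × 200%/9⌋ = $76,601; SL = ⌊$301,305/9⌋ = $33,478 → take DB $76,601. Book value $268,104.
Year 2: DB = ⌊$268,104 × 200%/9⌋ = $59,578; SL = ⌊$224,704/8⌋ = $28,088 → take DB $59,578. Book value $208,526.
Year 3: DB = ⌊$208,526 × 200%/9⌋ = $46,339; SL = ⌊$165,126/7⌋ = $23,589 → take DB $46,339. Book value $162,187.
Year 4: DB = ⌊$162,187 × 200%/9⌋ = $36,041; SL = ⌊$118,787/6⌋ = $19,797 → take DB $36,041. Book value $126,146.
Year 5: DB = ⌊$126,146 × 200%/9⌋ = $28,032; SL = ⌊$82,746/5⌋ = $16,549 → take DB $28,032. Book value $98,114.
Year 6: DB = ⌊$98,114 × 200%/9⌋ = $21,803; SL = ⌊$54,714/4⌋ = $13,678 → take DB $21,803. Book value $76,311.
Accumulated through year 6 = $344,705 − $76,311 = $268,394.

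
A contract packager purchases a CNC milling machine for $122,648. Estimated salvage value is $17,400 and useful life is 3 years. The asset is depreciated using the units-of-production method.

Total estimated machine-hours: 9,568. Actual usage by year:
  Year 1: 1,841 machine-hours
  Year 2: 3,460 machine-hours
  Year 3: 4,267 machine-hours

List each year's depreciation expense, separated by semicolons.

Depreciable base = $122,648 − $17,400 = $105,248.
Rate = $105,248 / 9,568 machine-hours = $11 per machine-hour.
Year 1: 1,841 × $11 = $20,251. Book value $102,397.
Year 2: 3,460 × $11 = $38,060. Book value $64,337.
Year 3: 4,267 × $11 = $46,937. Book value $17,400.

$20,251; $38,060; $46,937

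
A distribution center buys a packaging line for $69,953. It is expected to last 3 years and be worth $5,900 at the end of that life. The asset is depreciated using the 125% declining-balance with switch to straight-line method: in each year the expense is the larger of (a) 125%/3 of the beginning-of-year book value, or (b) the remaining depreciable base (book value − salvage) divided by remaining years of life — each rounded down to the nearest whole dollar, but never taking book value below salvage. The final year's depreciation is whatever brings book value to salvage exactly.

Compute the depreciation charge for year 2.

$17,453

Depreciable base = $69,953 − $5,900 = $64,053.
Year 1: DB = ⌊$69,953 × 125%/3⌋ = $29,147; SL = ⌊$64,053/3⌋ = $21,351 → take DB $29,147. Book value $40,806.
Year 2: DB = ⌊$40,806 × 125%/3⌋ = $17,002; SL = ⌊$34,906/2⌋ = $17,453 → take SL $17,453. Book value $23,353.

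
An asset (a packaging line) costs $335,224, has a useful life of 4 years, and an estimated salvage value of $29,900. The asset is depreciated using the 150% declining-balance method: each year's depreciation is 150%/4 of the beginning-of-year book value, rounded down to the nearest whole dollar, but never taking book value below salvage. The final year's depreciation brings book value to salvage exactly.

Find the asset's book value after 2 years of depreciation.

Depreciable base = $335,224 − $29,900 = $305,324.
Year 1: ⌊$335,224 × 150%/4⌋ = $125,709. Book value $209,515.
Year 2: ⌊$209,515 × 150%/4⌋ = $78,568. Book value $130,947.

$130,947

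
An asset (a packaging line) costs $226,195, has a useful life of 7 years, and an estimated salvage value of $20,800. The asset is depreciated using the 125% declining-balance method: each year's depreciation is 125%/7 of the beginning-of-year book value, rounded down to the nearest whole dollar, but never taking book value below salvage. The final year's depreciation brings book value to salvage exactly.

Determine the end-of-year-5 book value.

$84,594

Depreciable base = $226,195 − $20,800 = $205,395.
Year 1: ⌊$226,195 × 125%/7⌋ = $40,391. Book value $185,804.
Year 2: ⌊$185,804 × 125%/7⌋ = $33,179. Book value $152,625.
Year 3: ⌊$152,625 × 125%/7⌋ = $27,254. Book value $125,371.
Year 4: ⌊$125,371 × 125%/7⌋ = $22,387. Book value $102,984.
Year 5: ⌊$102,984 × 125%/7⌋ = $18,390. Book value $84,594.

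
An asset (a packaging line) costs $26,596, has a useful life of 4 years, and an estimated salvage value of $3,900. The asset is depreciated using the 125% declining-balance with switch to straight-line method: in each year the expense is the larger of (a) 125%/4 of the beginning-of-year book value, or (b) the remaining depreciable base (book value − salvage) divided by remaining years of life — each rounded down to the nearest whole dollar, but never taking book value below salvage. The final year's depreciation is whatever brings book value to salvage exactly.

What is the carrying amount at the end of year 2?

Depreciable base = $26,596 − $3,900 = $22,696.
Year 1: DB = ⌊$26,596 × 125%/4⌋ = $8,311; SL = ⌊$22,696/4⌋ = $5,674 → take DB $8,311. Book value $18,285.
Year 2: DB = ⌊$18,285 × 125%/4⌋ = $5,714; SL = ⌊$14,385/3⌋ = $4,795 → take DB $5,714. Book value $12,571.

$12,571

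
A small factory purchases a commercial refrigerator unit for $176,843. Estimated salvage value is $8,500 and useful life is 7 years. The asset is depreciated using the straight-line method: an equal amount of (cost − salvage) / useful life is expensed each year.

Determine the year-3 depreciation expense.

Depreciable base = $176,843 − $8,500 = $168,343.
Annual expense = $168,343 / 7 = $24,049.

$24,049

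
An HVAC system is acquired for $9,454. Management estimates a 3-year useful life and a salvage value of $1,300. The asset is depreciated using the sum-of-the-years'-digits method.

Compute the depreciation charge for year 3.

Depreciable base = $9,454 − $1,300 = $8,154.
Sum of the years' digits = 3+2+1 = 6.
Year 1: $8,154 × 3/6 = $4,077. Book value $5,377.
Year 2: $8,154 × 2/6 = $2,718. Book value $2,659.
Year 3: $8,154 × 1/6 = $1,359. Book value $1,300.

$1,359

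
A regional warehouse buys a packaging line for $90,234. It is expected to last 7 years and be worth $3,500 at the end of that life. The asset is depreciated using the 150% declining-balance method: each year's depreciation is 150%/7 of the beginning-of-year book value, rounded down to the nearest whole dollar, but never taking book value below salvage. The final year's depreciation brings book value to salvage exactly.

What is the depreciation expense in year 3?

Depreciable base = $90,234 − $3,500 = $86,734.
Year 1: ⌊$90,234 × 150%/7⌋ = $19,335. Book value $70,899.
Year 2: ⌊$70,899 × 150%/7⌋ = $15,192. Book value $55,707.
Year 3: ⌊$55,707 × 150%/7⌋ = $11,937. Book value $43,770.

$11,937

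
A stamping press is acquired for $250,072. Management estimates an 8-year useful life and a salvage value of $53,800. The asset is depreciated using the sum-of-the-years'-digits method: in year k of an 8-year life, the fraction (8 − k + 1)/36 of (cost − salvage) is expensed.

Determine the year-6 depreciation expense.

Depreciable base = $250,072 − $53,800 = $196,272.
Sum of the years' digits = 8+7+6+5+4+3+2+1 = 36.
Year 1: $196,272 × 8/36 = $43,616. Book value $206,456.
Year 2: $196,272 × 7/36 = $38,164. Book value $168,292.
Year 3: $196,272 × 6/36 = $32,712. Book value $135,580.
Year 4: $196,272 × 5/36 = $27,260. Book value $108,320.
Year 5: $196,272 × 4/36 = $21,808. Book value $86,512.
Year 6: $196,272 × 3/36 = $16,356. Book value $70,156.

$16,356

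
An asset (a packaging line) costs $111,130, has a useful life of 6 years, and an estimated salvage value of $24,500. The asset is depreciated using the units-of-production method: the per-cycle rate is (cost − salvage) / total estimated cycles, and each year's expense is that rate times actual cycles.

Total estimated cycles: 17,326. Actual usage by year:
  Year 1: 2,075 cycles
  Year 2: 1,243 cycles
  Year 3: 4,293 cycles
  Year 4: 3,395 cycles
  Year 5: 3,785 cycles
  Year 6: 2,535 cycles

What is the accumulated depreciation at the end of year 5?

Depreciable base = $111,130 − $24,500 = $86,630.
Rate = $86,630 / 17,326 cycles = $5 per cycle.
Year 1: 2,075 × $5 = $10,375. Book value $100,755.
Year 2: 1,243 × $5 = $6,215. Book value $94,540.
Year 3: 4,293 × $5 = $21,465. Book value $73,075.
Year 4: 3,395 × $5 = $16,975. Book value $56,100.
Year 5: 3,785 × $5 = $18,925. Book value $37,175.
Accumulated through year 5 = $111,130 − $37,175 = $73,955.

$73,955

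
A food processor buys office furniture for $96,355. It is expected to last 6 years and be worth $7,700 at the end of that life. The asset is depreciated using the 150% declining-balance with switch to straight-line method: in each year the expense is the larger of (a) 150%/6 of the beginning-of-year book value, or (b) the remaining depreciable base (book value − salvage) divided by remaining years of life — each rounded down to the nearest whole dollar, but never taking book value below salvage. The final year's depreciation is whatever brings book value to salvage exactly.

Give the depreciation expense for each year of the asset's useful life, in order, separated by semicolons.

$24,088; $18,066; $13,550; $10,983; $10,984; $10,984

Depreciable base = $96,355 − $7,700 = $88,655.
Year 1: DB = ⌊$96,355 × 150%/6⌋ = $24,088; SL = ⌊$88,655/6⌋ = $14,775 → take DB $24,088. Book value $72,267.
Year 2: DB = ⌊$72,267 × 150%/6⌋ = $18,066; SL = ⌊$64,567/5⌋ = $12,913 → take DB $18,066. Book value $54,201.
Year 3: DB = ⌊$54,201 × 150%/6⌋ = $13,550; SL = ⌊$46,501/4⌋ = $11,625 → take DB $13,550. Book value $40,651.
Year 4: DB = ⌊$40,651 × 150%/6⌋ = $10,162; SL = ⌊$32,951/3⌋ = $10,983 → take SL $10,983. Book value $29,668.
Year 5: DB = ⌊$29,668 × 150%/6⌋ = $7,417; SL = ⌊$21,968/2⌋ = $10,984 → take SL $10,984. Book value $18,684.
Year 6 (final): $18,684 − $7,700 = $10,984. Book value $7,700.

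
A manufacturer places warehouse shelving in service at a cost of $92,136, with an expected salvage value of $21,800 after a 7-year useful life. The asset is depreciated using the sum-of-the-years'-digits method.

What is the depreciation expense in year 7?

Depreciable base = $92,136 − $21,800 = $70,336.
Sum of the years' digits = 7+6+5+4+3+2+1 = 28.
Year 1: $70,336 × 7/28 = $17,584. Book value $74,552.
Year 2: $70,336 × 6/28 = $15,072. Book value $59,480.
Year 3: $70,336 × 5/28 = $12,560. Book value $46,920.
Year 4: $70,336 × 4/28 = $10,048. Book value $36,872.
Year 5: $70,336 × 3/28 = $7,536. Book value $29,336.
Year 6: $70,336 × 2/28 = $5,024. Book value $24,312.
Year 7: $70,336 × 1/28 = $2,512. Book value $21,800.

$2,512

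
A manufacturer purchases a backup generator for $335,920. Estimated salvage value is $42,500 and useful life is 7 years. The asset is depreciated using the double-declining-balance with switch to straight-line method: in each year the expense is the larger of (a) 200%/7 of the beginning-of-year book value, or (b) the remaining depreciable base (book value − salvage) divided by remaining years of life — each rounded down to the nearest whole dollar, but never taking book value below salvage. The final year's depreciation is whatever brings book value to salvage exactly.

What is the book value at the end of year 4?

$87,443

Depreciable base = $335,920 − $42,500 = $293,420.
Year 1: DB = ⌊$335,920 × 200%/7⌋ = $95,977; SL = ⌊$293,420/7⌋ = $41,917 → take DB $95,977. Book value $239,943.
Year 2: DB = ⌊$239,943 × 200%/7⌋ = $68,555; SL = ⌊$197,443/6⌋ = $32,907 → take DB $68,555. Book value $171,388.
Year 3: DB = ⌊$171,388 × 200%/7⌋ = $48,968; SL = ⌊$128,888/5⌋ = $25,777 → take DB $48,968. Book value $122,420.
Year 4: DB = ⌊$122,420 × 200%/7⌋ = $34,977; SL = ⌊$79,920/4⌋ = $19,980 → take DB $34,977. Book value $87,443.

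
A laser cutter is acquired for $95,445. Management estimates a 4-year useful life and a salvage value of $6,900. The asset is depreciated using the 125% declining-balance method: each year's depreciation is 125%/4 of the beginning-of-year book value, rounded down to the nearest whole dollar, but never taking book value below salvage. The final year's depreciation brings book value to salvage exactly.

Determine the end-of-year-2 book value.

$45,114

Depreciable base = $95,445 − $6,900 = $88,545.
Year 1: ⌊$95,445 × 125%/4⌋ = $29,826. Book value $65,619.
Year 2: ⌊$65,619 × 125%/4⌋ = $20,505. Book value $45,114.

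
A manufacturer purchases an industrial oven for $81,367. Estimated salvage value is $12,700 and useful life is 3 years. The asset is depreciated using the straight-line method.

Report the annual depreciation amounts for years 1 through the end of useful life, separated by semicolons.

Depreciable base = $81,367 − $12,700 = $68,667.
Annual expense = $68,667 / 3 = $22,889.
End of year 1: book value $58,478.
End of year 2: book value $35,589.
End of year 3: book value $12,700.

$22,889; $22,889; $22,889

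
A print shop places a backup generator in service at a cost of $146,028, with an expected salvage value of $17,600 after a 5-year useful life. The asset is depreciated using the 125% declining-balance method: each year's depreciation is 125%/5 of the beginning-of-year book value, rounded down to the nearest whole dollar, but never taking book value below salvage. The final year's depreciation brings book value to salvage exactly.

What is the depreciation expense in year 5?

Depreciable base = $146,028 − $17,600 = $128,428.
Year 1: ⌊$146,028 × 125%/5⌋ = $36,507. Book value $109,521.
Year 2: ⌊$109,521 × 125%/5⌋ = $27,380. Book value $82,141.
Year 3: ⌊$82,141 × 125%/5⌋ = $20,535. Book value $61,606.
Year 4: ⌊$61,606 × 125%/5⌋ = $15,401. Book value $46,205.
Year 5 (final): $46,205 − $17,600 = $28,605. Book value $17,600.

$28,605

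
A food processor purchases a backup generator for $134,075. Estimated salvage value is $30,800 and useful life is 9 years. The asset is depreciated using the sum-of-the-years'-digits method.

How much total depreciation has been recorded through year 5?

$80,325

Depreciable base = $134,075 − $30,800 = $103,275.
Sum of the years' digits = 9+8+7+6+5+4+3+2+1 = 45.
Year 1: $103,275 × 9/45 = $20,655. Book value $113,420.
Year 2: $103,275 × 8/45 = $18,360. Book value $95,060.
Year 3: $103,275 × 7/45 = $16,065. Book value $78,995.
Year 4: $103,275 × 6/45 = $13,770. Book value $65,225.
Year 5: $103,275 × 5/45 = $11,475. Book value $53,750.
Accumulated through year 5 = $134,075 − $53,750 = $80,325.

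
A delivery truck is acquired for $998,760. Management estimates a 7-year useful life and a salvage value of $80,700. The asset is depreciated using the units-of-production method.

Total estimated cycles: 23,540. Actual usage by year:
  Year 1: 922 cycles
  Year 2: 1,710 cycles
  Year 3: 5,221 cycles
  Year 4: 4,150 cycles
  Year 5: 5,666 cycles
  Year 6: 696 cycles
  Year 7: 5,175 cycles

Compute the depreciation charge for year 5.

$220,974

Depreciable base = $998,760 − $80,700 = $918,060.
Rate = $918,060 / 23,540 cycles = $39 per cycle.
Year 1: 922 × $39 = $35,958. Book value $962,802.
Year 2: 1,710 × $39 = $66,690. Book value $896,112.
Year 3: 5,221 × $39 = $203,619. Book value $692,493.
Year 4: 4,150 × $39 = $161,850. Book value $530,643.
Year 5: 5,666 × $39 = $220,974. Book value $309,669.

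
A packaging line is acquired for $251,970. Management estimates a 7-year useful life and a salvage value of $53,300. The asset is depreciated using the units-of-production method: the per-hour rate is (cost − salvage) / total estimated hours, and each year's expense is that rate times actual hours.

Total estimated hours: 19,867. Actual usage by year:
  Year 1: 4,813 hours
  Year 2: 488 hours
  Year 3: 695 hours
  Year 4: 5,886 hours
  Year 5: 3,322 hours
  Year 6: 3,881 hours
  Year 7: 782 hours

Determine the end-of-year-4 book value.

$133,150

Depreciable base = $251,970 − $53,300 = $198,670.
Rate = $198,670 / 19,867 hours = $10 per hour.
Year 1: 4,813 × $10 = $48,130. Book value $203,840.
Year 2: 488 × $10 = $4,880. Book value $198,960.
Year 3: 695 × $10 = $6,950. Book value $192,010.
Year 4: 5,886 × $10 = $58,860. Book value $133,150.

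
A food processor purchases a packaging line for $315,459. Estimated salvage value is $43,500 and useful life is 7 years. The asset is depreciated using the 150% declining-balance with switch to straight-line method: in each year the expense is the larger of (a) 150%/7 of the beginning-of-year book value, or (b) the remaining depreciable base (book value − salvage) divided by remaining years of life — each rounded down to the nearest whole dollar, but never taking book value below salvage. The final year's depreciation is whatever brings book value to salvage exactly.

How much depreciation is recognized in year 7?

$25,483

Depreciable base = $315,459 − $43,500 = $271,959.
Year 1: DB = ⌊$315,459 × 150%/7⌋ = $67,598; SL = ⌊$271,959/7⌋ = $38,851 → take DB $67,598. Book value $247,861.
Year 2: DB = ⌊$247,861 × 150%/7⌋ = $53,113; SL = ⌊$204,361/6⌋ = $34,060 → take DB $53,113. Book value $194,748.
Year 3: DB = ⌊$194,748 × 150%/7⌋ = $41,731; SL = ⌊$151,248/5⌋ = $30,249 → take DB $41,731. Book value $153,017.
Year 4: DB = ⌊$153,017 × 150%/7⌋ = $32,789; SL = ⌊$109,517/4⌋ = $27,379 → take DB $32,789. Book value $120,228.
Year 5: DB = ⌊$120,228 × 150%/7⌋ = $25,763; SL = ⌊$76,728/3⌋ = $25,576 → take DB $25,763. Book value $94,465.
Year 6: DB = ⌊$94,465 × 150%/7⌋ = $20,242; SL = ⌊$50,965/2⌋ = $25,482 → take SL $25,482. Book value $68,983.
Year 7 (final): $68,983 − $43,500 = $25,483. Book value $43,500.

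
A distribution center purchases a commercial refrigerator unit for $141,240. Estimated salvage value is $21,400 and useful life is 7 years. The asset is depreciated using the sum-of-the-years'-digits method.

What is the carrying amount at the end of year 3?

$64,200

Depreciable base = $141,240 − $21,400 = $119,840.
Sum of the years' digits = 7+6+5+4+3+2+1 = 28.
Year 1: $119,840 × 7/28 = $29,960. Book value $111,280.
Year 2: $119,840 × 6/28 = $25,680. Book value $85,600.
Year 3: $119,840 × 5/28 = $21,400. Book value $64,200.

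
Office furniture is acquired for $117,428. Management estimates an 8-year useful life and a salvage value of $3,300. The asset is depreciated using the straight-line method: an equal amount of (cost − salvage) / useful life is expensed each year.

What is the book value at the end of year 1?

Depreciable base = $117,428 − $3,300 = $114,128.
Annual expense = $114,128 / 8 = $14,266.
End of year 1: book value $103,162.

$103,162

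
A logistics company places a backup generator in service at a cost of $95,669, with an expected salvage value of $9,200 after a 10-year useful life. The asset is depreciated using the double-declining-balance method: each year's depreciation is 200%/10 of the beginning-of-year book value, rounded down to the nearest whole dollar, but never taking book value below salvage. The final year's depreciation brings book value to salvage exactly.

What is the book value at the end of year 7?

$20,065

Depreciable base = $95,669 − $9,200 = $86,469.
Year 1: ⌊$95,669 × 200%/10⌋ = $19,133. Book value $76,536.
Year 2: ⌊$76,536 × 200%/10⌋ = $15,307. Book value $61,229.
Year 3: ⌊$61,229 × 200%/10⌋ = $12,245. Book value $48,984.
Year 4: ⌊$48,984 × 200%/10⌋ = $9,796. Book value $39,188.
Year 5: ⌊$39,188 × 200%/10⌋ = $7,837. Book value $31,351.
Year 6: ⌊$31,351 × 200%/10⌋ = $6,270. Book value $25,081.
Year 7: ⌊$25,081 × 200%/10⌋ = $5,016. Book value $20,065.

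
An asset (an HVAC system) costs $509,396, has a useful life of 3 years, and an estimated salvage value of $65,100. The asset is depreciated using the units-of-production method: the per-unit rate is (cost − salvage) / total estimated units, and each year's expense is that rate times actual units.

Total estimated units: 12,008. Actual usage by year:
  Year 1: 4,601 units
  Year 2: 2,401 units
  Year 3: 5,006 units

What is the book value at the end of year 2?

$250,322

Depreciable base = $509,396 − $65,100 = $444,296.
Rate = $444,296 / 12,008 units = $37 per unit.
Year 1: 4,601 × $37 = $170,237. Book value $339,159.
Year 2: 2,401 × $37 = $88,837. Book value $250,322.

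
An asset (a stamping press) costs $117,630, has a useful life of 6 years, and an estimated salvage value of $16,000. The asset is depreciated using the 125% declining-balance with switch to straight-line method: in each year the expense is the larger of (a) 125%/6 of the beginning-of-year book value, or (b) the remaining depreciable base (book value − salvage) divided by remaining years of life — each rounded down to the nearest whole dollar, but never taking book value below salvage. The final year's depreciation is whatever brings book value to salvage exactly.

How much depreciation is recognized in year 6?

Depreciable base = $117,630 − $16,000 = $101,630.
Year 1: DB = ⌊$117,630 × 125%/6⌋ = $24,506; SL = ⌊$101,630/6⌋ = $16,938 → take DB $24,506. Book value $93,124.
Year 2: DB = ⌊$93,124 × 125%/6⌋ = $19,400; SL = ⌊$77,124/5⌋ = $15,424 → take DB $19,400. Book value $73,724.
Year 3: DB = ⌊$73,724 × 125%/6⌋ = $15,359; SL = ⌊$57,724/4⌋ = $14,431 → take DB $15,359. Book value $58,365.
Year 4: DB = ⌊$58,365 × 125%/6⌋ = $12,159; SL = ⌊$42,365/3⌋ = $14,121 → take SL $14,121. Book value $44,244.
Year 5: DB = ⌊$44,244 × 125%/6⌋ = $9,217; SL = ⌊$28,244/2⌋ = $14,122 → take SL $14,122. Book value $30,122.
Year 6 (final): $30,122 − $16,000 = $14,122. Book value $16,000.

$14,122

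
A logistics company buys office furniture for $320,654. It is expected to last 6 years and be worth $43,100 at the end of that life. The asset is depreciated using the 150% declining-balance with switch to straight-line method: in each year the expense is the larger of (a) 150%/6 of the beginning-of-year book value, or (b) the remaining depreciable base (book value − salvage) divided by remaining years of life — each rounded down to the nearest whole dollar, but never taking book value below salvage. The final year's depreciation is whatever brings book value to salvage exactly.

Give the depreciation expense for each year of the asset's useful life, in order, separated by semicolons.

Depreciable base = $320,654 − $43,100 = $277,554.
Year 1: DB = ⌊$320,654 × 150%/6⌋ = $80,163; SL = ⌊$277,554/6⌋ = $46,259 → take DB $80,163. Book value $240,491.
Year 2: DB = ⌊$240,491 × 150%/6⌋ = $60,122; SL = ⌊$197,391/5⌋ = $39,478 → take DB $60,122. Book value $180,369.
Year 3: DB = ⌊$180,369 × 150%/6⌋ = $45,092; SL = ⌊$137,269/4⌋ = $34,317 → take DB $45,092. Book value $135,277.
Year 4: DB = ⌊$135,277 × 150%/6⌋ = $33,819; SL = ⌊$92,177/3⌋ = $30,725 → take DB $33,819. Book value $101,458.
Year 5: DB = ⌊$101,458 × 150%/6⌋ = $25,364; SL = ⌊$58,358/2⌋ = $29,179 → take SL $29,179. Book value $72,279.
Year 6 (final): $72,279 − $43,100 = $29,179. Book value $43,100.

$80,163; $60,122; $45,092; $33,819; $29,179; $29,179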